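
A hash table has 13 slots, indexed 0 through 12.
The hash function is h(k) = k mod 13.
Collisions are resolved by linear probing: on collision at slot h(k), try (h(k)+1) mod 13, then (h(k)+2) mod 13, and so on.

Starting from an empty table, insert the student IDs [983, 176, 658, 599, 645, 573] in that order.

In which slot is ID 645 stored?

983 hashes to 8; slot 8 is free => place at 8.
176 hashes to 7; slot 7 is free => place at 7.
658 hashes to 8; 8 taken => place at 9.
599 hashes to 1; slot 1 is free => place at 1.
645 hashes to 8; 8,9 taken => place at 10.
573 hashes to 1; 1 taken => place at 2.
Table: [—, 599, 573, —, —, —, —, 176, 983, 658, 645, —, —]

10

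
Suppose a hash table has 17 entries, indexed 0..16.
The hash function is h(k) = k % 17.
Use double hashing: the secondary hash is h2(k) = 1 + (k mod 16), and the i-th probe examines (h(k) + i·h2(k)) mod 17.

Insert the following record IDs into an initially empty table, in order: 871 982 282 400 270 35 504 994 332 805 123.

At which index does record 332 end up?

Insert 871: h=4, slot 4 empty -> index 4.
Insert 982: h=13, slot 13 empty -> index 13.
Insert 282: h=10, slot 10 empty -> index 10.
Insert 400: h=9, slot 9 empty -> index 9.
Insert 270: h=15, slot 15 empty -> index 15.
Insert 35: h=1, slot 1 empty -> index 1.
Insert 504: h=11, slot 11 empty -> index 11.
Insert 994: h=8, slot 8 empty -> index 8.
Insert 332: h=9, h2=13, slot 9 occupied -> index 5.
Insert 805: h=6, slot 6 empty -> index 6.
Insert 123: h=4, h2=12, slot 4 occupied -> index 16.
Table: [_, 35, _, _, 871, 332, 805, _, 994, 400, 282, 504, _, 982, _, 270, 123]

5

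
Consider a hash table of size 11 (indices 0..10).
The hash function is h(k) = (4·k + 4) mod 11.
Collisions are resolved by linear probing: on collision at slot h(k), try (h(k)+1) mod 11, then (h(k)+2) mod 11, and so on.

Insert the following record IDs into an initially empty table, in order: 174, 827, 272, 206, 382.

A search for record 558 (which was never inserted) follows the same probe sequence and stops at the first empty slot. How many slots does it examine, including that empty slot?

4

174 hashes to 7; slot 7 is free -> place at 7.
827 hashes to 1; slot 1 is free -> place at 1.
272 hashes to 3; slot 3 is free -> place at 3.
206 hashes to 3; 3 taken -> place at 4.
382 hashes to 3; 3,4 taken -> place at 5.
Table: [_, 827, _, 272, 206, 382, _, 174, _, _, _]
Lookup 558: h=3, probe 3,4,5,6 → slot 6 empty, not found.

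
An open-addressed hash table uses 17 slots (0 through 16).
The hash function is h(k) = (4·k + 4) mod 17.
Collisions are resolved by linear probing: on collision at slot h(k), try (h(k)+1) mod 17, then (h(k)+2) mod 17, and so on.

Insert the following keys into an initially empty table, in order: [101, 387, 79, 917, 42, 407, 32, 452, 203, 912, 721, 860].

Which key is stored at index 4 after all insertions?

203

Insert 101: h=0, slot 0 empty => index 0.
Insert 387: h=5, slot 5 empty => index 5.
Insert 79: h=14, slot 14 empty => index 14.
Insert 917: h=0, slot 0 occupied => index 1.
Insert 42: h=2, slot 2 empty => index 2.
Insert 407: h=0, slots 0,1,2 occupied => index 3.
Insert 32: h=13, slot 13 empty => index 13.
Insert 452: h=10, slot 10 empty => index 10.
Insert 203: h=0, slots 0,1,2,3 occupied => index 4.
Insert 912: h=14, slot 14 occupied => index 15.
Insert 721: h=15, slot 15 occupied => index 16.
Insert 860: h=10, slot 10 occupied => index 11.
Table: [101, 917, 42, 407, 203, 387, -, -, -, -, 452, 860, -, 32, 79, 912, 721]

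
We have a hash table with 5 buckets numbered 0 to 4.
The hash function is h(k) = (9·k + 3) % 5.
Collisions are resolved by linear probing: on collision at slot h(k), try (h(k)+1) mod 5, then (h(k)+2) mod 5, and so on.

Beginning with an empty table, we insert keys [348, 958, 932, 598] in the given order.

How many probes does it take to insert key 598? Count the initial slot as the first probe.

4

348 hashes to 0; slot 0 is free => place at 0.
958 hashes to 0; 0 taken => place at 1.
932 hashes to 1; 1 taken => place at 2.
598 hashes to 0; 0,1,2 taken => place at 3.
Table: [348, 958, 932, 598, _]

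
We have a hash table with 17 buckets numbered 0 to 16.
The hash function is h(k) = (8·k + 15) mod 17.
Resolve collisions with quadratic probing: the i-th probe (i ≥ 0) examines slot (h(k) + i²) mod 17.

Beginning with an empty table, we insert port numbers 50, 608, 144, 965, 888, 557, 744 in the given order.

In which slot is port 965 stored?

1

50: h=7 → slot 7
608: h=0 → slot 0
144: h=11 → slot 11
965: h=0, probe 0,1 → slot 1
888: h=13 → slot 13
557: h=0, probe 0,1,4 → slot 4
744: h=0, probe 0,1,4,9 → slot 9
Table: [608, 965, ∅, ∅, 557, ∅, ∅, 50, ∅, 744, ∅, 144, ∅, 888, ∅, ∅, ∅]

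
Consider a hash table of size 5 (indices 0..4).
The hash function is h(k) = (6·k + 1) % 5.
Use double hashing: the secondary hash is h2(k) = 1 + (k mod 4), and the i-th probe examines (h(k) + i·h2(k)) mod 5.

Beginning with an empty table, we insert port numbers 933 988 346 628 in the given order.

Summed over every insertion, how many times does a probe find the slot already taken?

933 hashes to 4; slot 4 is free → place at 4.
988 hashes to 4, h2=1; 4 taken → place at 0.
346 hashes to 2; slot 2 is free → place at 2.
628 hashes to 4, h2=1; 4,0 taken → place at 1.
Table: [988, 628, 346, ., 933]

3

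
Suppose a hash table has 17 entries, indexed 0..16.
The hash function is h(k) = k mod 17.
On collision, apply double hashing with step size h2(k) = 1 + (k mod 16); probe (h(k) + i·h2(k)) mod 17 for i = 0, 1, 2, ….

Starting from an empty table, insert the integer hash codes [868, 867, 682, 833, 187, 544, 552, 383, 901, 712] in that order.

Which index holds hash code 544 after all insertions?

3

Insert 868: h=1, slot 1 empty => index 1.
Insert 867: h=0, slot 0 empty => index 0.
Insert 682: h=2, slot 2 empty => index 2.
Insert 833: h=0, h2=2, slots 0,2 occupied => index 4.
Insert 187: h=0, h2=12, slot 0 occupied => index 12.
Insert 544: h=0, h2=1, slots 0,1,2 occupied => index 3.
Insert 552: h=8, slot 8 empty => index 8.
Insert 383: h=9, slot 9 empty => index 9.
Insert 901: h=0, h2=6, slot 0 occupied => index 6.
Insert 712: h=15, slot 15 empty => index 15.
Table: [867, 868, 682, 544, 833, —, 901, —, 552, 383, —, —, 187, —, —, 712, —]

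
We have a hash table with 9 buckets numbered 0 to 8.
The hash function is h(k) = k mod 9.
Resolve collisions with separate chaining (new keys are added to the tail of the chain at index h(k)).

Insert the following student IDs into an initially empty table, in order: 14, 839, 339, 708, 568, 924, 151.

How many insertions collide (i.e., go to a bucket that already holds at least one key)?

2

14 -> bucket 5
839 -> bucket 2
339 -> bucket 6
708 -> bucket 6 (collision)
568 -> bucket 1
924 -> bucket 6 (collision)
151 -> bucket 7
Final buckets:
0: .
1: 568
2: 839
3: .
4: .
5: 14
6: 339 -> 708 -> 924
7: 151
8: .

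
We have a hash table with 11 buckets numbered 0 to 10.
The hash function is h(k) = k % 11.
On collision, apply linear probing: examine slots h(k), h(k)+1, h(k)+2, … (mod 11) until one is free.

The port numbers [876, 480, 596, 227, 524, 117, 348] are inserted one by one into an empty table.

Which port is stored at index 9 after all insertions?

227

876 hashes to 7; slot 7 is free => place at 7.
480 hashes to 7; 7 taken => place at 8.
596 hashes to 2; slot 2 is free => place at 2.
227 hashes to 7; 7,8 taken => place at 9.
524 hashes to 7; 7,8,9 taken => place at 10.
117 hashes to 7; 7,8,9,10 taken => place at 0.
348 hashes to 7; 7,8,9,10,0 taken => place at 1.
Table: [117, 348, 596, —, —, —, —, 876, 480, 227, 524]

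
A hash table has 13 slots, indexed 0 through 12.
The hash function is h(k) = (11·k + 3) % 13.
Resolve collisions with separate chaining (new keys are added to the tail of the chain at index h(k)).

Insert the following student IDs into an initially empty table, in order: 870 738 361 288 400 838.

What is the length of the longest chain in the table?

870 -> bucket 5
738 -> bucket 9
361 -> bucket 9 (collision)
288 -> bucket 12
400 -> bucket 9 (collision)
838 -> bucket 4
Final buckets:
0: .
1: .
2: .
3: .
4: 838
5: 870
6: .
7: .
8: .
9: 738 -> 361 -> 400
10: .
11: .
12: 288

3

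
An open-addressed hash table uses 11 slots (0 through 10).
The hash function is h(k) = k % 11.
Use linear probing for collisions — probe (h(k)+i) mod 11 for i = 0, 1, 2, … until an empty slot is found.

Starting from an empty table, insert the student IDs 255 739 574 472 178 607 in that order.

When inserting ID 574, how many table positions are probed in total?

255 hashes to 2; slot 2 is free → place at 2.
739 hashes to 2; 2 taken → place at 3.
574 hashes to 2; 2,3 taken → place at 4.
472 hashes to 10; slot 10 is free → place at 10.
178 hashes to 2; 2,3,4 taken → place at 5.
607 hashes to 2; 2,3,4,5 taken → place at 6.
Table: [_, _, 255, 739, 574, 178, 607, _, _, _, 472]

3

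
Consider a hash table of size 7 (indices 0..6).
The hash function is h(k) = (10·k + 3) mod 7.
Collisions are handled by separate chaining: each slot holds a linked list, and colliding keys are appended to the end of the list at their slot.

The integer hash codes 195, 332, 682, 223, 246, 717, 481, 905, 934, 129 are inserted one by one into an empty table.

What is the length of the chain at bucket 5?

5

195 → bucket 0
332 → bucket 5
682 → bucket 5 (collision)
223 → bucket 0 (collision)
246 → bucket 6
717 → bucket 5 (collision)
481 → bucket 4
905 → bucket 2
934 → bucket 5 (collision)
129 → bucket 5 (collision)
Final buckets:
0: 195 -> 223
1: _
2: 905
3: _
4: 481
5: 332 -> 682 -> 717 -> 934 -> 129
6: 246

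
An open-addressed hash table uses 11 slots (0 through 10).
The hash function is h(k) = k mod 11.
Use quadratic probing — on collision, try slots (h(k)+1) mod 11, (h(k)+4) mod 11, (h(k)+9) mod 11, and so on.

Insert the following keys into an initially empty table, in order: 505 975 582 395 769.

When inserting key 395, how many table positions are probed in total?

505: h=10 → slot 10
975: h=7 → slot 7
582: h=10, probe 10,0 → slot 0
395: h=10, probe 10,0,3 → slot 3
769: h=10, probe 10,0,3,8 → slot 8
Table: [582, —, —, 395, —, —, —, 975, 769, —, 505]

3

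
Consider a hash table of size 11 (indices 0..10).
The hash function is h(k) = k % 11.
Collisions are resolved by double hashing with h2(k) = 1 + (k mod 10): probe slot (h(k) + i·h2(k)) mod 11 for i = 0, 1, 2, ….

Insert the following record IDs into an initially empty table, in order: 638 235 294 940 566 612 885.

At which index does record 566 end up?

Insert 638: h=0, slot 0 empty → index 0.
Insert 235: h=4, slot 4 empty → index 4.
Insert 294: h=8, slot 8 empty → index 8.
Insert 940: h=5, slot 5 empty → index 5.
Insert 566: h=5, h2=7, slot 5 occupied → index 1.
Insert 612: h=7, slot 7 empty → index 7.
Insert 885: h=5, h2=6, slots 5,0 occupied → index 6.
Table: [638, 566, -, -, 235, 940, 885, 612, 294, -, -]

1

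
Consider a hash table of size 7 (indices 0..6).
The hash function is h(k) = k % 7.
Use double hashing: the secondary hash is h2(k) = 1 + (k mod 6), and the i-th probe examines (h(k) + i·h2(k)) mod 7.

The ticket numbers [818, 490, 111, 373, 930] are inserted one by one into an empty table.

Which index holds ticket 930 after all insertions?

1

818 hashes to 6; slot 6 is free -> place at 6.
490 hashes to 0; slot 0 is free -> place at 0.
111 hashes to 6, h2=4; 6 taken -> place at 3.
373 hashes to 2; slot 2 is free -> place at 2.
930 hashes to 6, h2=1; 6,0 taken -> place at 1.
Table: [490, 930, 373, 111, ., ., 818]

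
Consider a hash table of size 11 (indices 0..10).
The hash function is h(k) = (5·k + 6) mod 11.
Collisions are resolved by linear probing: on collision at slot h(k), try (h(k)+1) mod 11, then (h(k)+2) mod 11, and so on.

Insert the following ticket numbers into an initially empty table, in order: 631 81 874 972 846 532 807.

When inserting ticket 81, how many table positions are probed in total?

2

631: h=4 -> slot 4
81: h=4, probe 4,5 -> slot 5
874: h=9 -> slot 9
972: h=4, probe 4,5,6 -> slot 6
846: h=1 -> slot 1
532: h=4, probe 4,5,6,7 -> slot 7
807: h=4, probe 4,5,6,7,8 -> slot 8
Table: [., 846, ., ., 631, 81, 972, 532, 807, 874, .]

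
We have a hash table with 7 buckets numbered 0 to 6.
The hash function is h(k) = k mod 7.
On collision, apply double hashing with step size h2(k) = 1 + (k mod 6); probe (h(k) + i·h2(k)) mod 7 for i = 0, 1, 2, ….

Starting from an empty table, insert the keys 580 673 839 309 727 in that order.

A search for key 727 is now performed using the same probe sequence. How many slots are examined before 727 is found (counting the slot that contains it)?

3

580: h=6 -> slot 6
673: h=1 -> slot 1
839: h=6, h2=6, probe 6,5 -> slot 5
309: h=1, h2=4, probe 1,5,2 -> slot 2
727: h=6, h2=2, probe 6,1,3 -> slot 3
Table: [—, 673, 309, 727, —, 839, 580]
Lookup 727: h=6, h2=2, probe 6,1,3 → found at 3.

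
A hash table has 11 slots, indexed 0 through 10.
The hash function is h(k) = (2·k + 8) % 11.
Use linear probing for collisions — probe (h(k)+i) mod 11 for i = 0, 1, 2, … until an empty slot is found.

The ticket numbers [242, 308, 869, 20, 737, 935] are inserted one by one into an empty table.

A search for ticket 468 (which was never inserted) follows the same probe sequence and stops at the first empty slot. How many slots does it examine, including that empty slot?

Insert 242: h=8, slot 8 empty => index 8.
Insert 308: h=8, slot 8 occupied => index 9.
Insert 869: h=8, slots 8,9 occupied => index 10.
Insert 20: h=4, slot 4 empty => index 4.
Insert 737: h=8, slots 8,9,10 occupied => index 0.
Insert 935: h=8, slots 8,9,10,0 occupied => index 1.
Table: [737, 935, —, —, 20, —, —, —, 242, 308, 869]
Lookup 468: h=9, probe 9,10,0,1,2 → slot 2 empty, not found.

5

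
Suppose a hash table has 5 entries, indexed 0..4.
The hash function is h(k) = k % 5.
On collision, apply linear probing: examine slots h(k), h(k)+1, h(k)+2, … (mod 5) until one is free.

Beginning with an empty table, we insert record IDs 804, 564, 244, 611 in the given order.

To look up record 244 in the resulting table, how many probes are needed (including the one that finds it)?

3

804 hashes to 4; slot 4 is free -> place at 4.
564 hashes to 4; 4 taken -> place at 0.
244 hashes to 4; 4,0 taken -> place at 1.
611 hashes to 1; 1 taken -> place at 2.
Table: [564, 244, 611, ∅, 804]
Lookup 244: h=4, probe 4,0,1 → found at 1.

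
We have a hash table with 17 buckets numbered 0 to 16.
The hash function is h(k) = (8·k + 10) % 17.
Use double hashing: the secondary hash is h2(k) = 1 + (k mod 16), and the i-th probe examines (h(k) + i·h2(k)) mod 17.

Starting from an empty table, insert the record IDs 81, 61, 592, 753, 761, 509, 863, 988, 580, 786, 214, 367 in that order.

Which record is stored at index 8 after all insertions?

81 hashes to 12; slot 12 is free → place at 12.
61 hashes to 5; slot 5 is free → place at 5.
592 hashes to 3; slot 3 is free → place at 3.
753 hashes to 16; slot 16 is free → place at 16.
761 hashes to 12, h2=10; 12,5 taken → place at 15.
509 hashes to 2; slot 2 is free → place at 2.
863 hashes to 12, h2=16; 12 taken → place at 11.
988 hashes to 9; slot 9 is free → place at 9.
580 hashes to 9, h2=5; 9 taken → place at 14.
786 hashes to 8; slot 8 is free → place at 8.
214 hashes to 5, h2=7; 5,12,2,9,16 taken → place at 6.
367 hashes to 5, h2=16; 5 taken → place at 4.
Table: [-, -, 509, 592, 367, 61, 214, -, 786, 988, -, 863, 81, -, 580, 761, 753]

786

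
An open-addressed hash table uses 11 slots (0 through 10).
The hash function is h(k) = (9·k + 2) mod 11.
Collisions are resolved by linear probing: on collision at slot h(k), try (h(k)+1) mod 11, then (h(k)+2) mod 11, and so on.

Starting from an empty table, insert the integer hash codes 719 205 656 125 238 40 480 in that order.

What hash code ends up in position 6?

125

719 hashes to 5; slot 5 is free -> place at 5.
205 hashes to 10; slot 10 is free -> place at 10.
656 hashes to 10; 10 taken -> place at 0.
125 hashes to 5; 5 taken -> place at 6.
238 hashes to 10; 10,0 taken -> place at 1.
40 hashes to 10; 10,0,1 taken -> place at 2.
480 hashes to 10; 10,0,1,2 taken -> place at 3.
Table: [656, 238, 40, 480, ., 719, 125, ., ., ., 205]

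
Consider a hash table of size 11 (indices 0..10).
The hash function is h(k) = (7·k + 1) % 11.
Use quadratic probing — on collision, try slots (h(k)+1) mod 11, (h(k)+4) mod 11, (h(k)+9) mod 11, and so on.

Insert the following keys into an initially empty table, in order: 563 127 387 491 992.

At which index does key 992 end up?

8

563 hashes to 4; slot 4 is free → place at 4.
127 hashes to 10; slot 10 is free → place at 10.
387 hashes to 4; 4 taken → place at 5.
491 hashes to 6; slot 6 is free → place at 6.
992 hashes to 4; 4,5 taken → place at 8.
Table: [_, _, _, _, 563, 387, 491, _, 992, _, 127]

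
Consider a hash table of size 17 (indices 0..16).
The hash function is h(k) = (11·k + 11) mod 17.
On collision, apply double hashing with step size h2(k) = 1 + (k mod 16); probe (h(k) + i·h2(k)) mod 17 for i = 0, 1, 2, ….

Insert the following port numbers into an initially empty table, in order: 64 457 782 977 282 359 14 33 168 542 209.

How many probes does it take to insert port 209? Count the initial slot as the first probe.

6

64: h=1 -> slot 1
457: h=6 -> slot 6
782: h=11 -> slot 11
977: h=14 -> slot 14
282: h=2 -> slot 2
359: h=16 -> slot 16
14: h=12 -> slot 12
33: h=0 -> slot 0
168: h=6, h2=9, probe 6,15 -> slot 15
542: h=6, h2=15, probe 6,4 -> slot 4
209: h=15, h2=2, probe 15,0,2,4,6,8 -> slot 8
Table: [33, 64, 282, ∅, 542, ∅, 457, ∅, 209, ∅, ∅, 782, 14, ∅, 977, 168, 359]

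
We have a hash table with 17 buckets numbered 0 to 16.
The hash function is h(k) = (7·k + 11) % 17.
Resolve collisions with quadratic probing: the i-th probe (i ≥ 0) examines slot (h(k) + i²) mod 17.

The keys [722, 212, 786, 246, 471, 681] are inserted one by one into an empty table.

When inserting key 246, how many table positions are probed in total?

3

Insert 722: h=16, slot 16 empty → index 16.
Insert 212: h=16, slot 16 occupied → index 0.
Insert 786: h=5, slot 5 empty → index 5.
Insert 246: h=16, slots 16,0 occupied → index 3.
Insert 471: h=10, slot 10 empty → index 10.
Insert 681: h=1, slot 1 empty → index 1.
Table: [212, 681, -, 246, -, 786, -, -, -, -, 471, -, -, -, -, -, 722]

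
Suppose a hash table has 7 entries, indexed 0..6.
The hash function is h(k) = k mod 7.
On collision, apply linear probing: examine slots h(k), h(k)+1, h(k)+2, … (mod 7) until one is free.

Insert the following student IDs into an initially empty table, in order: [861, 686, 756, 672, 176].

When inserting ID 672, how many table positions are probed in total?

4

861: h=0 -> slot 0
686: h=0, probe 0,1 -> slot 1
756: h=0, probe 0,1,2 -> slot 2
672: h=0, probe 0,1,2,3 -> slot 3
176: h=1, probe 1,2,3,4 -> slot 4
Table: [861, 686, 756, 672, 176, _, _]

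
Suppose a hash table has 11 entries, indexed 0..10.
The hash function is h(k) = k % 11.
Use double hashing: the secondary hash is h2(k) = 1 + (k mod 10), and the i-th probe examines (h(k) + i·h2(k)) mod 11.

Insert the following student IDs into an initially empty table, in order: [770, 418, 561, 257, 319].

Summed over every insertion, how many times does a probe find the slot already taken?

770 hashes to 0; slot 0 is free -> place at 0.
418 hashes to 0, h2=9; 0 taken -> place at 9.
561 hashes to 0, h2=2; 0 taken -> place at 2.
257 hashes to 4; slot 4 is free -> place at 4.
319 hashes to 0, h2=10; 0 taken -> place at 10.
Table: [770, —, 561, —, 257, —, —, —, —, 418, 319]

3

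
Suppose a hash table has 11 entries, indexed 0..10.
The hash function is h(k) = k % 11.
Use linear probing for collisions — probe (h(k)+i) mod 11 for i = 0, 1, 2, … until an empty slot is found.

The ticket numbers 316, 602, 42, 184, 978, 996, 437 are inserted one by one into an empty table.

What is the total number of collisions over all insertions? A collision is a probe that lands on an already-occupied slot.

12

316: h=8 => slot 8
602: h=8, probe 8,9 => slot 9
42: h=9, probe 9,10 => slot 10
184: h=8, probe 8,9,10,0 => slot 0
978: h=10, probe 10,0,1 => slot 1
996: h=6 => slot 6
437: h=8, probe 8,9,10,0,1,2 => slot 2
Table: [184, 978, 437, -, -, -, 996, -, 316, 602, 42]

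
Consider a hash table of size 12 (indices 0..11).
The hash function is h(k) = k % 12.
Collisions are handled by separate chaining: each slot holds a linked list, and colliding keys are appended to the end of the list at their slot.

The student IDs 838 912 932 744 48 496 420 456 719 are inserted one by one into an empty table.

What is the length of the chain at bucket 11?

Insert 838: h=10, bucket 10 empty → new chain.
Insert 912: h=0, bucket 0 empty → new chain.
Insert 932: h=8, bucket 8 empty → new chain.
Insert 744: h=0, bucket 0 nonempty → append to chain.
Insert 48: h=0, bucket 0 nonempty → append to chain.
Insert 496: h=4, bucket 4 empty → new chain.
Insert 420: h=0, bucket 0 nonempty → append to chain.
Insert 456: h=0, bucket 0 nonempty → append to chain.
Insert 719: h=11, bucket 11 empty → new chain.
Final buckets:
0: 912 -> 744 -> 48 -> 420 -> 456
1: _
2: _
3: _
4: 496
5: _
6: _
7: _
8: 932
9: _
10: 838
11: 719

1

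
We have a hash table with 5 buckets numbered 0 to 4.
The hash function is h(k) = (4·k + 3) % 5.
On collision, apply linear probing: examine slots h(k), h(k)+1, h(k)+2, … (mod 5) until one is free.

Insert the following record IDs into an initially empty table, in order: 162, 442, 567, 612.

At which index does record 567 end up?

3

Insert 162: h=1, slot 1 empty => index 1.
Insert 442: h=1, slot 1 occupied => index 2.
Insert 567: h=1, slots 1,2 occupied => index 3.
Insert 612: h=1, slots 1,2,3 occupied => index 4.
Table: [—, 162, 442, 567, 612]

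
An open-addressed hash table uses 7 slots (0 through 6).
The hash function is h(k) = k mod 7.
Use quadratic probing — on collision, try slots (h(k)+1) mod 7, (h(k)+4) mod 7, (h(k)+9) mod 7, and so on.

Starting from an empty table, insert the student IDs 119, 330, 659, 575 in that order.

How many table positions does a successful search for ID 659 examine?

119 hashes to 0; slot 0 is free -> place at 0.
330 hashes to 1; slot 1 is free -> place at 1.
659 hashes to 1; 1 taken -> place at 2.
575 hashes to 1; 1,2 taken -> place at 5.
Table: [119, 330, 659, ∅, ∅, 575, ∅]
Lookup 659: h=1, probe 1,2 → found at 2.

2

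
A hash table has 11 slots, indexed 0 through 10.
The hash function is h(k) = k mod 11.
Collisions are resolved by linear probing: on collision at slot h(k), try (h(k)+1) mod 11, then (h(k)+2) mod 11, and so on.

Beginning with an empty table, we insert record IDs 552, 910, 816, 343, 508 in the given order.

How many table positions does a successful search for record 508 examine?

Insert 552: h=2, slot 2 empty -> index 2.
Insert 910: h=8, slot 8 empty -> index 8.
Insert 816: h=2, slot 2 occupied -> index 3.
Insert 343: h=2, slots 2,3 occupied -> index 4.
Insert 508: h=2, slots 2,3,4 occupied -> index 5.
Table: [_, _, 552, 816, 343, 508, _, _, 910, _, _]
Lookup 508: h=2, probe 2,3,4,5 → found at 5.

4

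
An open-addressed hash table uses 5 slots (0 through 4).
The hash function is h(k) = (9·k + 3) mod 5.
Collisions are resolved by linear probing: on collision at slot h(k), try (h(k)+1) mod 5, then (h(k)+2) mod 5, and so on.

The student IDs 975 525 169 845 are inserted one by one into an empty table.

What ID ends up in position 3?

975

975: h=3 → slot 3
525: h=3, probe 3,4 → slot 4
169: h=4, probe 4,0 → slot 0
845: h=3, probe 3,4,0,1 → slot 1
Table: [169, 845, ., 975, 525]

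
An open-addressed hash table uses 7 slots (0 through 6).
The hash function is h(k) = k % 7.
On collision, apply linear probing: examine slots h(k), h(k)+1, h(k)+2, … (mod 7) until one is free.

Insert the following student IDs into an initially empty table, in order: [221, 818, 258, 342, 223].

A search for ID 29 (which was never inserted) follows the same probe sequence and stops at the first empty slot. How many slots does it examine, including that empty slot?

221 hashes to 4; slot 4 is free → place at 4.
818 hashes to 6; slot 6 is free → place at 6.
258 hashes to 6; 6 taken → place at 0.
342 hashes to 6; 6,0 taken → place at 1.
223 hashes to 6; 6,0,1 taken → place at 2.
Table: [258, 342, 223, ., 221, ., 818]
Lookup 29: h=1, probe 1,2,3 → slot 3 empty, not found.

3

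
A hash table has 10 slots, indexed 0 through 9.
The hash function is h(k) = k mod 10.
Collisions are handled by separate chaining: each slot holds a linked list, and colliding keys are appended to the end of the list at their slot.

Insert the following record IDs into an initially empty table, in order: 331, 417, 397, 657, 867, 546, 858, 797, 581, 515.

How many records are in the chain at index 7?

5

Insert 331: h=1, bucket 1 empty → new chain.
Insert 417: h=7, bucket 7 empty → new chain.
Insert 397: h=7, bucket 7 nonempty → append to chain.
Insert 657: h=7, bucket 7 nonempty → append to chain.
Insert 867: h=7, bucket 7 nonempty → append to chain.
Insert 546: h=6, bucket 6 empty → new chain.
Insert 858: h=8, bucket 8 empty → new chain.
Insert 797: h=7, bucket 7 nonempty → append to chain.
Insert 581: h=1, bucket 1 nonempty → append to chain.
Insert 515: h=5, bucket 5 empty → new chain.
Final buckets:
0: -
1: 331 -> 581
2: -
3: -
4: -
5: 515
6: 546
7: 417 -> 397 -> 657 -> 867 -> 797
8: 858
9: -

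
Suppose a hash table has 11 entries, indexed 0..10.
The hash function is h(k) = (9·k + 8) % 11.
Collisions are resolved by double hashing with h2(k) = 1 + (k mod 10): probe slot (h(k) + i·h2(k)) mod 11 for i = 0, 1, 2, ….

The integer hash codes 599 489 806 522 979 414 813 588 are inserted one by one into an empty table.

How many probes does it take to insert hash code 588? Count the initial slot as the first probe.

4

Insert 599: h=9, slot 9 empty -> index 9.
Insert 489: h=9, h2=10, slot 9 occupied -> index 8.
Insert 806: h=2, slot 2 empty -> index 2.
Insert 522: h=9, h2=3, slot 9 occupied -> index 1.
Insert 979: h=8, h2=10, slot 8 occupied -> index 7.
Insert 414: h=5, slot 5 empty -> index 5.
Insert 813: h=10, slot 10 empty -> index 10.
Insert 588: h=9, h2=9, slots 9,7,5 occupied -> index 3.
Table: [—, 522, 806, 588, —, 414, —, 979, 489, 599, 813]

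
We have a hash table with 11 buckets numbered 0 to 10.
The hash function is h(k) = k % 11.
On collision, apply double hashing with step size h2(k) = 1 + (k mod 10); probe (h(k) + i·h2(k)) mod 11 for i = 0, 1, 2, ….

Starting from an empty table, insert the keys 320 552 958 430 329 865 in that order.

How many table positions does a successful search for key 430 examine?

Insert 320: h=1, slot 1 empty → index 1.
Insert 552: h=2, slot 2 empty → index 2.
Insert 958: h=1, h2=9, slot 1 occupied → index 10.
Insert 430: h=1, h2=1, slots 1,2 occupied → index 3.
Insert 329: h=10, h2=10, slot 10 occupied → index 9.
Insert 865: h=7, slot 7 empty → index 7.
Table: [., 320, 552, 430, ., ., ., 865, ., 329, 958]
Lookup 430: h=1, h2=1, probe 1,2,3 → found at 3.

3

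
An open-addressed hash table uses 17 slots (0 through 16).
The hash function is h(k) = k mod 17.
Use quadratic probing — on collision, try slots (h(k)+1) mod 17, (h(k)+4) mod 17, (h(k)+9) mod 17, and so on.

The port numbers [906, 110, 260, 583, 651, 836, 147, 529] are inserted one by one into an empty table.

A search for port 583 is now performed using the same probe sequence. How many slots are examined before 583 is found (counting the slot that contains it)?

906: h=5 → slot 5
110: h=8 → slot 8
260: h=5, probe 5,6 → slot 6
583: h=5, probe 5,6,9 → slot 9
651: h=5, probe 5,6,9,14 → slot 14
836: h=3 → slot 3
147: h=11 → slot 11
529: h=2 → slot 2
Table: [-, -, 529, 836, -, 906, 260, -, 110, 583, -, 147, -, -, 651, -, -]
Lookup 583: h=5, probe 5,6,9 → found at 9.

3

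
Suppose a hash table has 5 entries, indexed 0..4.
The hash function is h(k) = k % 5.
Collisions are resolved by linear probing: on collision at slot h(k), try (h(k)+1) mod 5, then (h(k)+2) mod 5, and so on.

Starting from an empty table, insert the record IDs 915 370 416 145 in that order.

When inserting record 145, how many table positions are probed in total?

4

915: h=0 → slot 0
370: h=0, probe 0,1 → slot 1
416: h=1, probe 1,2 → slot 2
145: h=0, probe 0,1,2,3 → slot 3
Table: [915, 370, 416, 145, -]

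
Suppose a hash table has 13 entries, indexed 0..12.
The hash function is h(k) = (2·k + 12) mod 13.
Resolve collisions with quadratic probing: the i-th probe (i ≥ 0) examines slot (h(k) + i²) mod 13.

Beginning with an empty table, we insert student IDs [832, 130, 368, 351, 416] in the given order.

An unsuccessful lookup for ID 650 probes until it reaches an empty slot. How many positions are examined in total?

832 hashes to 12; slot 12 is free => place at 12.
130 hashes to 12; 12 taken => place at 0.
368 hashes to 7; slot 7 is free => place at 7.
351 hashes to 12; 12,0 taken => place at 3.
416 hashes to 12; 12,0,3 taken => place at 8.
Table: [130, ., ., 351, ., ., ., 368, 416, ., ., ., 832]
Lookup 650: h=12, probe 12,0,3,8,2 → slot 2 empty, not found.

5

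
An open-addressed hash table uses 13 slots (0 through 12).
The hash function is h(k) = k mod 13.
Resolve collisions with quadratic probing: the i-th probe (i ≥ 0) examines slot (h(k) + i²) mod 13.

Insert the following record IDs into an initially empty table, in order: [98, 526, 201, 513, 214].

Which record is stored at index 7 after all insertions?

98

Insert 98: h=7, slot 7 empty → index 7.
Insert 526: h=6, slot 6 empty → index 6.
Insert 201: h=6, slots 6,7 occupied → index 10.
Insert 513: h=6, slots 6,7,10 occupied → index 2.
Insert 214: h=6, slots 6,7,10,2 occupied → index 9.
Table: [∅, ∅, 513, ∅, ∅, ∅, 526, 98, ∅, 214, 201, ∅, ∅]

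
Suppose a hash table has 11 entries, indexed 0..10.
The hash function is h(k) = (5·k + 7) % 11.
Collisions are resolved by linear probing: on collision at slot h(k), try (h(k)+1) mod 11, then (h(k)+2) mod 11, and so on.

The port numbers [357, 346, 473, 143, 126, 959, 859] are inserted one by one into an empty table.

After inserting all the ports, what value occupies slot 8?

357: h=10 -> slot 10
346: h=10, probe 10,0 -> slot 0
473: h=7 -> slot 7
143: h=7, probe 7,8 -> slot 8
126: h=10, probe 10,0,1 -> slot 1
959: h=6 -> slot 6
859: h=1, probe 1,2 -> slot 2
Table: [346, 126, 859, —, —, —, 959, 473, 143, —, 357]

143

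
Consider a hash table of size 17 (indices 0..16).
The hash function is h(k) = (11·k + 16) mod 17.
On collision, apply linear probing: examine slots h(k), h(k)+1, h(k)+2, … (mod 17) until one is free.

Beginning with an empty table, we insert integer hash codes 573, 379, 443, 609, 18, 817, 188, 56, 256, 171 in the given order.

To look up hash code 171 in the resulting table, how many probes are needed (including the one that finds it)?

573 hashes to 12; slot 12 is free → place at 12.
379 hashes to 3; slot 3 is free → place at 3.
443 hashes to 10; slot 10 is free → place at 10.
609 hashes to 0; slot 0 is free → place at 0.
18 hashes to 10; 10 taken → place at 11.
817 hashes to 10; 10,11,12 taken → place at 13.
188 hashes to 10; 10,11,12,13 taken → place at 14.
56 hashes to 3; 3 taken → place at 4.
256 hashes to 10; 10,11,12,13,14 taken → place at 15.
171 hashes to 10; 10,11,12,13,14,15 taken → place at 16.
Table: [609, _, _, 379, 56, _, _, _, _, _, 443, 18, 573, 817, 188, 256, 171]
Lookup 171: h=10, probe 10,11,12,13,14,15,16 → found at 16.

7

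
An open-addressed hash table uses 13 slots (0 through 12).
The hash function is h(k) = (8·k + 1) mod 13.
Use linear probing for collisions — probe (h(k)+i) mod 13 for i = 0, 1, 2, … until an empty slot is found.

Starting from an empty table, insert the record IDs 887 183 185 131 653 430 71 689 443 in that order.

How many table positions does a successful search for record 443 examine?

9

Insert 887: h=12, slot 12 empty → index 12.
Insert 183: h=9, slot 9 empty → index 9.
Insert 185: h=12, slot 12 occupied → index 0.
Insert 131: h=9, slot 9 occupied → index 10.
Insert 653: h=12, slots 12,0 occupied → index 1.
Insert 430: h=9, slots 9,10 occupied → index 11.
Insert 71: h=10, slots 10,11,12,0,1 occupied → index 2.
Insert 689: h=1, slots 1,2 occupied → index 3.
Insert 443: h=9, slots 9,10,11,12,0,1,2,3 occupied → index 4.
Table: [185, 653, 71, 689, 443, _, _, _, _, 183, 131, 430, 887]
Lookup 443: h=9, probe 9,10,11,12,0,1,2,3,4 → found at 4.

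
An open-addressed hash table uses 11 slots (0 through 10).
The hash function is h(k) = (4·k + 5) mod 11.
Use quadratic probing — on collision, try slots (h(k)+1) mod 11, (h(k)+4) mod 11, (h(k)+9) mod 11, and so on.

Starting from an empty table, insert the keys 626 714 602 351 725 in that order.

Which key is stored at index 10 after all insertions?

725

626: h=1 -> slot 1
714: h=1, probe 1,2 -> slot 2
602: h=4 -> slot 4
351: h=1, probe 1,2,5 -> slot 5
725: h=1, probe 1,2,5,10 -> slot 10
Table: [∅, 626, 714, ∅, 602, 351, ∅, ∅, ∅, ∅, 725]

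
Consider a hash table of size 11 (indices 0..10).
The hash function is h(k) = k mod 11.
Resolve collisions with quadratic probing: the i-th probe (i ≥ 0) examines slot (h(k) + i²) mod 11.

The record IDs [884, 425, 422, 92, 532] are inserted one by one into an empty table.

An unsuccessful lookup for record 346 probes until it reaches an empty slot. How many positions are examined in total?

2

884: h=4 -> slot 4
425: h=7 -> slot 7
422: h=4, probe 4,5 -> slot 5
92: h=4, probe 4,5,8 -> slot 8
532: h=4, probe 4,5,8,2 -> slot 2
Table: [_, _, 532, _, 884, 422, _, 425, 92, _, _]
Lookup 346: h=5, probe 5,6 → slot 6 empty, not found.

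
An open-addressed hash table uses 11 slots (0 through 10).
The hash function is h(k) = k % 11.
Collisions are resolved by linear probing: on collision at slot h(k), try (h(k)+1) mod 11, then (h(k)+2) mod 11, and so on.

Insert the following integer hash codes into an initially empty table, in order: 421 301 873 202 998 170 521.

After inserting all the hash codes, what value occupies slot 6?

Insert 421: h=3, slot 3 empty -> index 3.
Insert 301: h=4, slot 4 empty -> index 4.
Insert 873: h=4, slot 4 occupied -> index 5.
Insert 202: h=4, slots 4,5 occupied -> index 6.
Insert 998: h=8, slot 8 empty -> index 8.
Insert 170: h=5, slots 5,6 occupied -> index 7.
Insert 521: h=4, slots 4,5,6,7,8 occupied -> index 9.
Table: [—, —, —, 421, 301, 873, 202, 170, 998, 521, —]

202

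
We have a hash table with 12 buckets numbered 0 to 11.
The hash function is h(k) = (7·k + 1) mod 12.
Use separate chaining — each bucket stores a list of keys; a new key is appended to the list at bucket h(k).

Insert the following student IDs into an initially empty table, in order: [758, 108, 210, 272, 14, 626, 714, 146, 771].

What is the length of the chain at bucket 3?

758 -> bucket 3
108 -> bucket 1
210 -> bucket 7
272 -> bucket 9
14 -> bucket 3 (collision)
626 -> bucket 3 (collision)
714 -> bucket 7 (collision)
146 -> bucket 3 (collision)
771 -> bucket 10
Final buckets:
0: —
1: 108
2: —
3: 758 -> 14 -> 626 -> 146
4: —
5: —
6: —
7: 210 -> 714
8: —
9: 272
10: 771
11: —

4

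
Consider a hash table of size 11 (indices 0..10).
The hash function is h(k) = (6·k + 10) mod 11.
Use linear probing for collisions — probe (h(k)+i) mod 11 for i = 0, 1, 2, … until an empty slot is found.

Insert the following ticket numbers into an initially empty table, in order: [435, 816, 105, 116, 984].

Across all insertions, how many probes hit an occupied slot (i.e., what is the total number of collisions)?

3

Insert 435: h=2, slot 2 empty -> index 2.
Insert 816: h=0, slot 0 empty -> index 0.
Insert 105: h=2, slot 2 occupied -> index 3.
Insert 116: h=2, slots 2,3 occupied -> index 4.
Insert 984: h=7, slot 7 empty -> index 7.
Table: [816, _, 435, 105, 116, _, _, 984, _, _, _]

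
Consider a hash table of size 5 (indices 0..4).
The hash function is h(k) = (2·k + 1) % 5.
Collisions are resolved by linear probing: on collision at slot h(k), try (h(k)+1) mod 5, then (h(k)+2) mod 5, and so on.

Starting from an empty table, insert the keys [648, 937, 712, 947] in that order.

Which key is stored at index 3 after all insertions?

947

648: h=2 -> slot 2
937: h=0 -> slot 0
712: h=0, probe 0,1 -> slot 1
947: h=0, probe 0,1,2,3 -> slot 3
Table: [937, 712, 648, 947, -]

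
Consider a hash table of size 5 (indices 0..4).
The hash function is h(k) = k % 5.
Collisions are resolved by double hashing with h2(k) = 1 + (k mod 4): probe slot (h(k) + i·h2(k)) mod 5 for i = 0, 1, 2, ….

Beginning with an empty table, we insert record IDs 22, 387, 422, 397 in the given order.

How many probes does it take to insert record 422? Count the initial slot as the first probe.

Insert 22: h=2, slot 2 empty -> index 2.
Insert 387: h=2, h2=4, slot 2 occupied -> index 1.
Insert 422: h=2, h2=3, slot 2 occupied -> index 0.
Insert 397: h=2, h2=2, slot 2 occupied -> index 4.
Table: [422, 387, 22, _, 397]

2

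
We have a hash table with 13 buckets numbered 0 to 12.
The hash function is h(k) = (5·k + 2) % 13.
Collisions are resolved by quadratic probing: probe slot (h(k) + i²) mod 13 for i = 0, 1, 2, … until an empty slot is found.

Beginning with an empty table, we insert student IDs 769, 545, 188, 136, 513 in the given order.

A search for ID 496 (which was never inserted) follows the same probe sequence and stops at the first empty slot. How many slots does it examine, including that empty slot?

2

Insert 769: h=12, slot 12 empty -> index 12.
Insert 545: h=10, slot 10 empty -> index 10.
Insert 188: h=6, slot 6 empty -> index 6.
Insert 136: h=6, slot 6 occupied -> index 7.
Insert 513: h=6, slots 6,7,10 occupied -> index 2.
Table: [., ., 513, ., ., ., 188, 136, ., ., 545, ., 769]
Lookup 496: h=12, probe 12,0 → slot 0 empty, not found.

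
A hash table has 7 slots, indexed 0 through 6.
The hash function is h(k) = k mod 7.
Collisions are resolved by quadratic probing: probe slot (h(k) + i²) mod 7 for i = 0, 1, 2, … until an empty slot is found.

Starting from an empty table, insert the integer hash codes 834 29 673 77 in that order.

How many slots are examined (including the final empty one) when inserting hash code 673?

834: h=1 => slot 1
29: h=1, probe 1,2 => slot 2
673: h=1, probe 1,2,5 => slot 5
77: h=0 => slot 0
Table: [77, 834, 29, -, -, 673, -]

3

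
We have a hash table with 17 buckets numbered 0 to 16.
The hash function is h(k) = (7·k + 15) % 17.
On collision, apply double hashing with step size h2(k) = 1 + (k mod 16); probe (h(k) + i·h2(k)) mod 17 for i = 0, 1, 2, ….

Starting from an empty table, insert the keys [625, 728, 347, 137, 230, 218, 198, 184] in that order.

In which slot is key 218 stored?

16

625: h=4 -> slot 4
728: h=11 -> slot 11
347: h=13 -> slot 13
137: h=5 -> slot 5
230: h=10 -> slot 10
218: h=11, h2=11, probe 11,5,16 -> slot 16
198: h=7 -> slot 7
184: h=11, h2=9, probe 11,3 -> slot 3
Table: [∅, ∅, ∅, 184, 625, 137, ∅, 198, ∅, ∅, 230, 728, ∅, 347, ∅, ∅, 218]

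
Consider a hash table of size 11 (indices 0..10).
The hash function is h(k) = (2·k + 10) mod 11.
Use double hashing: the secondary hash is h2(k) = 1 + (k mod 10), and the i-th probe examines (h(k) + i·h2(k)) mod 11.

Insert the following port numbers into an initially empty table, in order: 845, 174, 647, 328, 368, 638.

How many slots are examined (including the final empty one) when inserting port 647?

2

845 hashes to 6; slot 6 is free => place at 6.
174 hashes to 6, h2=5; 6 taken => place at 0.
647 hashes to 6, h2=8; 6 taken => place at 3.
328 hashes to 6, h2=9; 6 taken => place at 4.
368 hashes to 9; slot 9 is free => place at 9.
638 hashes to 10; slot 10 is free => place at 10.
Table: [174, _, _, 647, 328, _, 845, _, _, 368, 638]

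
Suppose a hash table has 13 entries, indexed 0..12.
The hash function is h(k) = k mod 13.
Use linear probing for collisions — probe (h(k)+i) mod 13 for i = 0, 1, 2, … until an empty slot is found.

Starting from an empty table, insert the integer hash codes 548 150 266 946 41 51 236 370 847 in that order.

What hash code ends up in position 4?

548 hashes to 2; slot 2 is free -> place at 2.
150 hashes to 7; slot 7 is free -> place at 7.
266 hashes to 6; slot 6 is free -> place at 6.
946 hashes to 10; slot 10 is free -> place at 10.
41 hashes to 2; 2 taken -> place at 3.
51 hashes to 12; slot 12 is free -> place at 12.
236 hashes to 2; 2,3 taken -> place at 4.
370 hashes to 6; 6,7 taken -> place at 8.
847 hashes to 2; 2,3,4 taken -> place at 5.
Table: [_, _, 548, 41, 236, 847, 266, 150, 370, _, 946, _, 51]

236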